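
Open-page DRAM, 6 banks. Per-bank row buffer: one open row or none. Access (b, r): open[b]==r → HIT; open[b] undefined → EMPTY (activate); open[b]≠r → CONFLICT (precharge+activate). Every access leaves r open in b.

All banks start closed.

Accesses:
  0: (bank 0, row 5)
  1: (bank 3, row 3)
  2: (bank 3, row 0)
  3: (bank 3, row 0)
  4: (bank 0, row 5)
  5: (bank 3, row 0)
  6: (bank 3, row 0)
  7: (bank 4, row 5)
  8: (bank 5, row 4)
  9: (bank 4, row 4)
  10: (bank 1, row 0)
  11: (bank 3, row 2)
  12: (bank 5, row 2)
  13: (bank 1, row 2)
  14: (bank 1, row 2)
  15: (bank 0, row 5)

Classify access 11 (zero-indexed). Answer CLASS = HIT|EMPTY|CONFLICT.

step 0: bank0 None->5 [EMPTY]
step 1: bank3 None->3 [EMPTY]
step 2: bank3 3->0 [CONFLICT]
step 3: bank3 0->0 [HIT]
step 4: bank0 5->5 [HIT]
step 5: bank3 0->0 [HIT]
step 6: bank3 0->0 [HIT]
step 7: bank4 None->5 [EMPTY]
step 8: bank5 None->4 [EMPTY]
step 9: bank4 5->4 [CONFLICT]
step 10: bank1 None->0 [EMPTY]
step 11: bank3 0->2 [CONFLICT]
step 12: bank5 4->2 [CONFLICT]
step 13: bank1 0->2 [CONFLICT]
step 14: bank1 2->2 [HIT]
step 15: bank0 5->5 [HIT]

CLASS = CONFLICT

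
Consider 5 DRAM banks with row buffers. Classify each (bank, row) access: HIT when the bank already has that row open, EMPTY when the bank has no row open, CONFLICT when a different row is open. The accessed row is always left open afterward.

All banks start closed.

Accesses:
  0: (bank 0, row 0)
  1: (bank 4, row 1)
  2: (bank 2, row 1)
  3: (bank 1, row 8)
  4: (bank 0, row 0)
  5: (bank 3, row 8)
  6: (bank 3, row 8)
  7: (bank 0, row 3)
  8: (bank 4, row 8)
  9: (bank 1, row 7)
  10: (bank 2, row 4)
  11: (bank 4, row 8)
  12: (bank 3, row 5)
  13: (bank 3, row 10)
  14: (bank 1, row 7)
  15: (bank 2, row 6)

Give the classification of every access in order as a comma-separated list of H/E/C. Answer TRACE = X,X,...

TRACE = E,E,E,E,H,E,H,C,C,C,C,H,C,C,H,C

  [0] b0 r0: no row ⇒ E
  [1] b4 r1: no row ⇒ E
  [2] b2 r1: no row ⇒ E
  [3] b1 r8: no row ⇒ E
  [4] b0 r0: had r0 ⇒ H
  [5] b3 r8: no row ⇒ E
  [6] b3 r8: had r8 ⇒ H
  [7] b0 r3: had r0 ⇒ C
  [8] b4 r8: had r1 ⇒ C
  [9] b1 r7: had r8 ⇒ C
  [10] b2 r4: had r1 ⇒ C
  [11] b4 r8: had r8 ⇒ H
  [12] b3 r5: had r8 ⇒ C
  [13] b3 r10: had r5 ⇒ C
  [14] b1 r7: had r7 ⇒ H
  [15] b2 r6: had r4 ⇒ C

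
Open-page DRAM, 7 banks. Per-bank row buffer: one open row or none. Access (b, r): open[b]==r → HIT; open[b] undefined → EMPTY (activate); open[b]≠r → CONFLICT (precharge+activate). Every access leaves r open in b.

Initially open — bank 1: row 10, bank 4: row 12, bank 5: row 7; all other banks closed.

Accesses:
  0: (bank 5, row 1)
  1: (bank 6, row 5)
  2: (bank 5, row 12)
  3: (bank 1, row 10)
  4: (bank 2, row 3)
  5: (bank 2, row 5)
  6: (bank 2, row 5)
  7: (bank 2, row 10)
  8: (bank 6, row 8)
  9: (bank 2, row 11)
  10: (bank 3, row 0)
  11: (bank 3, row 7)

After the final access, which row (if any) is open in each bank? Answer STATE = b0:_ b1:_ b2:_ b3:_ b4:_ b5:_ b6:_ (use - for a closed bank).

STATE = b0:- b1:10 b2:11 b3:7 b4:12 b5:12 b6:8

  [0] b5 r1: had r7 ⇒ C
  [1] b6 r5: no row ⇒ E
  [2] b5 r12: had r1 ⇒ C
  [3] b1 r10: had r10 ⇒ H
  [4] b2 r3: no row ⇒ E
  [5] b2 r5: had r3 ⇒ C
  [6] b2 r5: had r5 ⇒ H
  [7] b2 r10: had r5 ⇒ C
  [8] b6 r8: had r5 ⇒ C
  [9] b2 r11: had r10 ⇒ C
  [10] b3 r0: no row ⇒ E
  [11] b3 r7: had r0 ⇒ C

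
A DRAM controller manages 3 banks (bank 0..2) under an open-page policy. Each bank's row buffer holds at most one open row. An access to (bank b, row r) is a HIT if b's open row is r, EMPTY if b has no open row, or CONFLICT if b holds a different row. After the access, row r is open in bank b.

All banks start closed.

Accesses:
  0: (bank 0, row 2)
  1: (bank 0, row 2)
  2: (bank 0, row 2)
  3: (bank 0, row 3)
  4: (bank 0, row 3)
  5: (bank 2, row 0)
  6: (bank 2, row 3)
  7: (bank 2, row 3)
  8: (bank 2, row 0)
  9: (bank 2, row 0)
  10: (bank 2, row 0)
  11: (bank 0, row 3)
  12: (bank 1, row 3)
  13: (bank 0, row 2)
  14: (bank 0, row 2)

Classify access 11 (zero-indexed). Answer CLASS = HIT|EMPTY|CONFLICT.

step 0: bank0 None->2 [EMPTY]
step 1: bank0 2->2 [HIT]
step 2: bank0 2->2 [HIT]
step 3: bank0 2->3 [CONFLICT]
step 4: bank0 3->3 [HIT]
step 5: bank2 None->0 [EMPTY]
step 6: bank2 0->3 [CONFLICT]
step 7: bank2 3->3 [HIT]
step 8: bank2 3->0 [CONFLICT]
step 9: bank2 0->0 [HIT]
step 10: bank2 0->0 [HIT]
step 11: bank0 3->3 [HIT]
step 12: bank1 None->3 [EMPTY]
step 13: bank0 3->2 [CONFLICT]
step 14: bank0 2->2 [HIT]

CLASS = HIT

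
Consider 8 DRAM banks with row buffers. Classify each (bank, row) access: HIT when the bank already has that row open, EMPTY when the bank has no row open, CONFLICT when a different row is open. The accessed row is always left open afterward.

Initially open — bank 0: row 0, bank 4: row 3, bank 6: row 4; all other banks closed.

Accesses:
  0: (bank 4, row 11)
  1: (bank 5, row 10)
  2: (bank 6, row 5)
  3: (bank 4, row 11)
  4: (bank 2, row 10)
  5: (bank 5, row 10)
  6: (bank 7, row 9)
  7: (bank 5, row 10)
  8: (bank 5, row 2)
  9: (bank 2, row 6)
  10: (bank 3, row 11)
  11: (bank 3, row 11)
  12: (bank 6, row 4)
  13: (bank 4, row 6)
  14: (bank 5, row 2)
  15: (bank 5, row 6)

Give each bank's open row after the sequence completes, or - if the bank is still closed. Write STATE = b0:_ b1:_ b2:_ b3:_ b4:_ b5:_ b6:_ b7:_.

STATE = b0:0 b1:- b2:6 b3:11 b4:6 b5:6 b6:4 b7:9

  [0] b4 r11: had r3 ⇒ C
  [1] b5 r10: no row ⇒ E
  [2] b6 r5: had r4 ⇒ C
  [3] b4 r11: had r11 ⇒ H
  [4] b2 r10: no row ⇒ E
  [5] b5 r10: had r10 ⇒ H
  [6] b7 r9: no row ⇒ E
  [7] b5 r10: had r10 ⇒ H
  [8] b5 r2: had r10 ⇒ C
  [9] b2 r6: had r10 ⇒ C
  [10] b3 r11: no row ⇒ E
  [11] b3 r11: had r11 ⇒ H
  [12] b6 r4: had r5 ⇒ C
  [13] b4 r6: had r11 ⇒ C
  [14] b5 r2: had r2 ⇒ H
  [15] b5 r6: had r2 ⇒ C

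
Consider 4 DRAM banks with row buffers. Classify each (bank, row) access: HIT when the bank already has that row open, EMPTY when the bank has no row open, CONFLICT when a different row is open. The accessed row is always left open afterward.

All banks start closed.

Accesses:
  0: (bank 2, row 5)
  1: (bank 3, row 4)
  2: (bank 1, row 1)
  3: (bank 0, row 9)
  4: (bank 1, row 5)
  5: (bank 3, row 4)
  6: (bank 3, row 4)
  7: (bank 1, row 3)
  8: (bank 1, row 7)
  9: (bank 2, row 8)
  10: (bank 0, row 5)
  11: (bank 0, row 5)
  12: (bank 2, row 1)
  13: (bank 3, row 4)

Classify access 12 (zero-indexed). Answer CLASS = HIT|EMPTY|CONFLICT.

CLASS = CONFLICT

#0 (2,5) E
#1 (3,4) E
#2 (1,1) E
#3 (0,9) E
#4 (1,5) C  (was 1)
#5 (3,4) H  (was 4)
#6 (3,4) H  (was 4)
#7 (1,3) C  (was 5)
#8 (1,7) C  (was 3)
#9 (2,8) C  (was 5)
#10 (0,5) C  (was 9)
#11 (0,5) H  (was 5)
#12 (2,1) C  (was 8)
#13 (3,4) H  (was 4)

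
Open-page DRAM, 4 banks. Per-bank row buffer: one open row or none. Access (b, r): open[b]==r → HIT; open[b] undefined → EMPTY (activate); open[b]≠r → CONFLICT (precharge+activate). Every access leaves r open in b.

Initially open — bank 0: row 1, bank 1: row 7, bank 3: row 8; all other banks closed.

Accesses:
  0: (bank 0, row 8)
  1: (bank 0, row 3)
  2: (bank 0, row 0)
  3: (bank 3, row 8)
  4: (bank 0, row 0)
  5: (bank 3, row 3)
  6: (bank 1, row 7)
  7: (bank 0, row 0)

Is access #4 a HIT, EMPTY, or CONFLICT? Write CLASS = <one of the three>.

CLASS = HIT

#0 (0,8) C  (was 1)
#1 (0,3) C  (was 8)
#2 (0,0) C  (was 3)
#3 (3,8) H  (was 8)
#4 (0,0) H  (was 0)
#5 (3,3) C  (was 8)
#6 (1,7) H  (was 7)
#7 (0,0) H  (was 0)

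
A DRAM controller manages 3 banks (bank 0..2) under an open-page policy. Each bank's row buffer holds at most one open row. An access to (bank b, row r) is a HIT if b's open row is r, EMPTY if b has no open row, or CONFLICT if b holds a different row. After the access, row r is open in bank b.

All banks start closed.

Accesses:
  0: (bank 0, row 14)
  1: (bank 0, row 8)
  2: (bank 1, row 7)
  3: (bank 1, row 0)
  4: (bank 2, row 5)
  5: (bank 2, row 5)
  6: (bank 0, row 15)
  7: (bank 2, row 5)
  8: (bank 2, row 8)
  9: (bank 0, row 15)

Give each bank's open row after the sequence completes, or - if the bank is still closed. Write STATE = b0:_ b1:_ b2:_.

STATE = b0:15 b1:0 b2:8

  [0] b0 r14: no row ⇒ E
  [1] b0 r8: had r14 ⇒ C
  [2] b1 r7: no row ⇒ E
  [3] b1 r0: had r7 ⇒ C
  [4] b2 r5: no row ⇒ E
  [5] b2 r5: had r5 ⇒ H
  [6] b0 r15: had r8 ⇒ C
  [7] b2 r5: had r5 ⇒ H
  [8] b2 r8: had r5 ⇒ C
  [9] b0 r15: had r15 ⇒ H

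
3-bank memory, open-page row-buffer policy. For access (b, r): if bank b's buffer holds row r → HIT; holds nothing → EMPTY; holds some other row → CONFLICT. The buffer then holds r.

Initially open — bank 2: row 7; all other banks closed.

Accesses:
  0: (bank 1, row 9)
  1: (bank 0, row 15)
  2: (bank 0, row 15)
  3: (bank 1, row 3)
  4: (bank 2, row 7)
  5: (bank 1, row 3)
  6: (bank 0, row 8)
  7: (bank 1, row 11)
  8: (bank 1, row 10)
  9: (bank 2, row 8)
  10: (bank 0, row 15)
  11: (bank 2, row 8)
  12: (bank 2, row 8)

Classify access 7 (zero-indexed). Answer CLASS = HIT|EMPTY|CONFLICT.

  [0] b1 r9: no row ⇒ E
  [1] b0 r15: no row ⇒ E
  [2] b0 r15: had r15 ⇒ H
  [3] b1 r3: had r9 ⇒ C
  [4] b2 r7: had r7 ⇒ H
  [5] b1 r3: had r3 ⇒ H
  [6] b0 r8: had r15 ⇒ C
  [7] b1 r11: had r3 ⇒ C
  [8] b1 r10: had r11 ⇒ C
  [9] b2 r8: had r7 ⇒ C
  [10] b0 r15: had r8 ⇒ C
  [11] b2 r8: had r8 ⇒ H
  [12] b2 r8: had r8 ⇒ H

CLASS = CONFLICT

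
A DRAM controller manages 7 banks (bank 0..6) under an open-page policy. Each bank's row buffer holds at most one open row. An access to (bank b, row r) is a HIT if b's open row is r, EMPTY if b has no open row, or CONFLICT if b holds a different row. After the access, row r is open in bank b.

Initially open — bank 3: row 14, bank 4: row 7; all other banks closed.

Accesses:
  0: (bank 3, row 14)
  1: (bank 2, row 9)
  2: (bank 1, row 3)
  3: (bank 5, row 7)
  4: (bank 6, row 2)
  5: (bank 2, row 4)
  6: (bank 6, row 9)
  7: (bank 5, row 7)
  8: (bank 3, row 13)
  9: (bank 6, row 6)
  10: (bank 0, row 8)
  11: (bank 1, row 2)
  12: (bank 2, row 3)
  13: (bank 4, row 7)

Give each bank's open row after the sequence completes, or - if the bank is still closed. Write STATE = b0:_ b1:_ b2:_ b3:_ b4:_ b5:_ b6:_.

STATE = b0:8 b1:2 b2:3 b3:13 b4:7 b5:7 b6:6

#0 (3,14) H  (was 14)
#1 (2,9) E
#2 (1,3) E
#3 (5,7) E
#4 (6,2) E
#5 (2,4) C  (was 9)
#6 (6,9) C  (was 2)
#7 (5,7) H  (was 7)
#8 (3,13) C  (was 14)
#9 (6,6) C  (was 9)
#10 (0,8) E
#11 (1,2) C  (was 3)
#12 (2,3) C  (was 4)
#13 (4,7) H  (was 7)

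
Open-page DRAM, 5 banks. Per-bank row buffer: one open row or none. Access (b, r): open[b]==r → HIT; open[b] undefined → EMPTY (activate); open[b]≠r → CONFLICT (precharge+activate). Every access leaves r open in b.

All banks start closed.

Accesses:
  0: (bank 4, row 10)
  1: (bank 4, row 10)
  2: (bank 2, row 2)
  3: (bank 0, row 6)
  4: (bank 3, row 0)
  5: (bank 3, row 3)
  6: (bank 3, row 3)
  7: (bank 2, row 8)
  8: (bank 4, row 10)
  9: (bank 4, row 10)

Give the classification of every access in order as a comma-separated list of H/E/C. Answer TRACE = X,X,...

0: bank 4 row 10 — prev None → EMPTY
1: bank 4 row 10 — prev 10 → HIT
2: bank 2 row 2 — prev None → EMPTY
3: bank 0 row 6 — prev None → EMPTY
4: bank 3 row 0 — prev None → EMPTY
5: bank 3 row 3 — prev 0 → CONFLICT
6: bank 3 row 3 — prev 3 → HIT
7: bank 2 row 8 — prev 2 → CONFLICT
8: bank 4 row 10 — prev 10 → HIT
9: bank 4 row 10 — prev 10 → HIT

TRACE = E,H,E,E,E,C,H,C,H,H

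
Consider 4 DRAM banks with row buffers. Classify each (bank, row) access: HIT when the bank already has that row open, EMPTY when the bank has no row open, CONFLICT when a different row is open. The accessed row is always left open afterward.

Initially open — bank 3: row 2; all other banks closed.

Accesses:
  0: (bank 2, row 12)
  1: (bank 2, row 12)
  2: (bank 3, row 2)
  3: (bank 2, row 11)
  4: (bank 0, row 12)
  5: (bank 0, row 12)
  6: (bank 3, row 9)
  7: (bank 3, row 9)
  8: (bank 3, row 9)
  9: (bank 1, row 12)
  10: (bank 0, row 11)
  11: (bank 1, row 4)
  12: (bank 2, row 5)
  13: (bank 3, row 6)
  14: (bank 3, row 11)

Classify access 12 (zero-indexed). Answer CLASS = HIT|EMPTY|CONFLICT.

CLASS = CONFLICT

step 0: bank2 None->12 [EMPTY]
step 1: bank2 12->12 [HIT]
step 2: bank3 2->2 [HIT]
step 3: bank2 12->11 [CONFLICT]
step 4: bank0 None->12 [EMPTY]
step 5: bank0 12->12 [HIT]
step 6: bank3 2->9 [CONFLICT]
step 7: bank3 9->9 [HIT]
step 8: bank3 9->9 [HIT]
step 9: bank1 None->12 [EMPTY]
step 10: bank0 12->11 [CONFLICT]
step 11: bank1 12->4 [CONFLICT]
step 12: bank2 11->5 [CONFLICT]
step 13: bank3 9->6 [CONFLICT]
step 14: bank3 6->11 [CONFLICT]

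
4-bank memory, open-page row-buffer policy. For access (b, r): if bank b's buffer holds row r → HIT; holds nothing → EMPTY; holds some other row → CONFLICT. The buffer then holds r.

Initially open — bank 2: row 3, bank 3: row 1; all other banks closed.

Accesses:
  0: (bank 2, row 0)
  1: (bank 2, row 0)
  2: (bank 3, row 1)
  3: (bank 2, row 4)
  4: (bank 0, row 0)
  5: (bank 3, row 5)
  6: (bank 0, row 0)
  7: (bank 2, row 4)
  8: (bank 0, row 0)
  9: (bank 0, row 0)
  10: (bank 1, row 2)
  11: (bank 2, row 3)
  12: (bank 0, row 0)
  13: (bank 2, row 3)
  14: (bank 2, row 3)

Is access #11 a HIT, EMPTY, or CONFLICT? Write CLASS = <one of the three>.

step 0: bank2 3->0 [CONFLICT]
step 1: bank2 0->0 [HIT]
step 2: bank3 1->1 [HIT]
step 3: bank2 0->4 [CONFLICT]
step 4: bank0 None->0 [EMPTY]
step 5: bank3 1->5 [CONFLICT]
step 6: bank0 0->0 [HIT]
step 7: bank2 4->4 [HIT]
step 8: bank0 0->0 [HIT]
step 9: bank0 0->0 [HIT]
step 10: bank1 None->2 [EMPTY]
step 11: bank2 4->3 [CONFLICT]
step 12: bank0 0->0 [HIT]
step 13: bank2 3->3 [HIT]
step 14: bank2 3->3 [HIT]

CLASS = CONFLICT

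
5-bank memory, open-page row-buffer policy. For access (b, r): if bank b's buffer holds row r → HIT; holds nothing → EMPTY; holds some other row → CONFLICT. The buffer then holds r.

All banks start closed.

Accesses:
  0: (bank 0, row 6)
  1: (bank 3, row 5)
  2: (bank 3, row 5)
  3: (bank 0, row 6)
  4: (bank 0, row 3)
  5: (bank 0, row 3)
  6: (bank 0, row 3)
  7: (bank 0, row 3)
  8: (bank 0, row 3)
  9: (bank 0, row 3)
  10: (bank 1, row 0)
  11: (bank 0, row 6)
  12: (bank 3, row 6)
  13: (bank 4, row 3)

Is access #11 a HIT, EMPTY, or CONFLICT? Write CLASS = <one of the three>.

CLASS = CONFLICT

#0 (0,6) E
#1 (3,5) E
#2 (3,5) H  (was 5)
#3 (0,6) H  (was 6)
#4 (0,3) C  (was 6)
#5 (0,3) H  (was 3)
#6 (0,3) H  (was 3)
#7 (0,3) H  (was 3)
#8 (0,3) H  (was 3)
#9 (0,3) H  (was 3)
#10 (1,0) E
#11 (0,6) C  (was 3)
#12 (3,6) C  (was 5)
#13 (4,3) E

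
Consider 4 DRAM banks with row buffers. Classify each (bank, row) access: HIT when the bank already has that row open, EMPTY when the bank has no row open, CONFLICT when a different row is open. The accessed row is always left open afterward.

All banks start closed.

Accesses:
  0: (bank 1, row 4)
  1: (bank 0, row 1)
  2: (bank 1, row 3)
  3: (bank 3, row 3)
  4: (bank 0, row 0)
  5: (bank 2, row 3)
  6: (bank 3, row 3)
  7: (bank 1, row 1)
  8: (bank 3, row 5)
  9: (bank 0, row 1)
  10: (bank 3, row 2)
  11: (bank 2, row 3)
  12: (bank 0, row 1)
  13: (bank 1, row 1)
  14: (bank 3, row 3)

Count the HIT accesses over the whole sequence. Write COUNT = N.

COUNT = 4

step 0: bank1 None->4 [EMPTY]
step 1: bank0 None->1 [EMPTY]
step 2: bank1 4->3 [CONFLICT]
step 3: bank3 None->3 [EMPTY]
step 4: bank0 1->0 [CONFLICT]
step 5: bank2 None->3 [EMPTY]
step 6: bank3 3->3 [HIT]
step 7: bank1 3->1 [CONFLICT]
step 8: bank3 3->5 [CONFLICT]
step 9: bank0 0->1 [CONFLICT]
step 10: bank3 5->2 [CONFLICT]
step 11: bank2 3->3 [HIT]
step 12: bank0 1->1 [HIT]
step 13: bank1 1->1 [HIT]
step 14: bank3 2->3 [CONFLICT]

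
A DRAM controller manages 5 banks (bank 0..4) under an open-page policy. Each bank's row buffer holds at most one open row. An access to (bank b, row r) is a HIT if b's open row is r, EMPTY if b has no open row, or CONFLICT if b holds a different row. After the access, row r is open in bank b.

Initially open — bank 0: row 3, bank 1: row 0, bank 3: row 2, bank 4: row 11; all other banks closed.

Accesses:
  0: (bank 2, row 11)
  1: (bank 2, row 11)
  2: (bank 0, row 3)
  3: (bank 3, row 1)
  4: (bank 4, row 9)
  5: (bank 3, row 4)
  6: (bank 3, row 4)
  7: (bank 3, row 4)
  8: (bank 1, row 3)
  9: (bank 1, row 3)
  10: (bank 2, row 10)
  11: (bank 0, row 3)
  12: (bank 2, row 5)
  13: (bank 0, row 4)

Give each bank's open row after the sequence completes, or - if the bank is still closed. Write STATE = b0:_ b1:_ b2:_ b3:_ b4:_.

step 0: bank2 None->11 [EMPTY]
step 1: bank2 11->11 [HIT]
step 2: bank0 3->3 [HIT]
step 3: bank3 2->1 [CONFLICT]
step 4: bank4 11->9 [CONFLICT]
step 5: bank3 1->4 [CONFLICT]
step 6: bank3 4->4 [HIT]
step 7: bank3 4->4 [HIT]
step 8: bank1 0->3 [CONFLICT]
step 9: bank1 3->3 [HIT]
step 10: bank2 11->10 [CONFLICT]
step 11: bank0 3->3 [HIT]
step 12: bank2 10->5 [CONFLICT]
step 13: bank0 3->4 [CONFLICT]

STATE = b0:4 b1:3 b2:5 b3:4 b4:9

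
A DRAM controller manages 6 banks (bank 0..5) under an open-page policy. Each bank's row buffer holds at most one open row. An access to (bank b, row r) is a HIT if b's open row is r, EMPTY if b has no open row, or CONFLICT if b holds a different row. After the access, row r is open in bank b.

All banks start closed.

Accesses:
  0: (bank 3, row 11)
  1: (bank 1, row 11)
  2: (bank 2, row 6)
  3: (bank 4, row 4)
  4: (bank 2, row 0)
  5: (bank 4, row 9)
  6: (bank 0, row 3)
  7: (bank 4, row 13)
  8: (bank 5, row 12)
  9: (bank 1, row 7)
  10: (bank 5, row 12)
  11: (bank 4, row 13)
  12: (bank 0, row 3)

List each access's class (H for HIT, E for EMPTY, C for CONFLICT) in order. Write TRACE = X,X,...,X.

TRACE = E,E,E,E,C,C,E,C,E,C,H,H,H

  [0] b3 r11: no row ⇒ E
  [1] b1 r11: no row ⇒ E
  [2] b2 r6: no row ⇒ E
  [3] b4 r4: no row ⇒ E
  [4] b2 r0: had r6 ⇒ C
  [5] b4 r9: had r4 ⇒ C
  [6] b0 r3: no row ⇒ E
  [7] b4 r13: had r9 ⇒ C
  [8] b5 r12: no row ⇒ E
  [9] b1 r7: had r11 ⇒ C
  [10] b5 r12: had r12 ⇒ H
  [11] b4 r13: had r13 ⇒ H
  [12] b0 r3: had r3 ⇒ H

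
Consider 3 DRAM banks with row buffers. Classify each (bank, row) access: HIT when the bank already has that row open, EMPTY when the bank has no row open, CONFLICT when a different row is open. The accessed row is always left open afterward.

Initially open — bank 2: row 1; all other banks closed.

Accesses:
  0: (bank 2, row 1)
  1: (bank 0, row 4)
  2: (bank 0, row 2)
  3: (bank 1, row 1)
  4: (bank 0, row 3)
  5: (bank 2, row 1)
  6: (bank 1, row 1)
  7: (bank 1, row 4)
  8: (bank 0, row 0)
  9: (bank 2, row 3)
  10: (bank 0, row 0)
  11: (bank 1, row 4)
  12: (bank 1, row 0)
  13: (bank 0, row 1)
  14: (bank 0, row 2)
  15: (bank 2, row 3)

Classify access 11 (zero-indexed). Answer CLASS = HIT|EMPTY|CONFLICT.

  [0] b2 r1: had r1 ⇒ H
  [1] b0 r4: no row ⇒ E
  [2] b0 r2: had r4 ⇒ C
  [3] b1 r1: no row ⇒ E
  [4] b0 r3: had r2 ⇒ C
  [5] b2 r1: had r1 ⇒ H
  [6] b1 r1: had r1 ⇒ H
  [7] b1 r4: had r1 ⇒ C
  [8] b0 r0: had r3 ⇒ C
  [9] b2 r3: had r1 ⇒ C
  [10] b0 r0: had r0 ⇒ H
  [11] b1 r4: had r4 ⇒ H
  [12] b1 r0: had r4 ⇒ C
  [13] b0 r1: had r0 ⇒ C
  [14] b0 r2: had r1 ⇒ C
  [15] b2 r3: had r3 ⇒ H

CLASS = HIT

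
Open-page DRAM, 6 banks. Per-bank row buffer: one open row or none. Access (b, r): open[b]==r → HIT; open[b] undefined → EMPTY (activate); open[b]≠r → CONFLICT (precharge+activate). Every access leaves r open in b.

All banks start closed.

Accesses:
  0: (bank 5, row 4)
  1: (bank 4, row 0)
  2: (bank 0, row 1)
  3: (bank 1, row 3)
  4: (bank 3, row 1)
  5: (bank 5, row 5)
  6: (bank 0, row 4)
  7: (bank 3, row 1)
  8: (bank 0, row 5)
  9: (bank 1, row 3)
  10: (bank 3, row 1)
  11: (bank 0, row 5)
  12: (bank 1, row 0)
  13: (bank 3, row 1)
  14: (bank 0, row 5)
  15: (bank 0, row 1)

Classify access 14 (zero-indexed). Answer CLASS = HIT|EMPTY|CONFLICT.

step 0: bank5 None->4 [EMPTY]
step 1: bank4 None->0 [EMPTY]
step 2: bank0 None->1 [EMPTY]
step 3: bank1 None->3 [EMPTY]
step 4: bank3 None->1 [EMPTY]
step 5: bank5 4->5 [CONFLICT]
step 6: bank0 1->4 [CONFLICT]
step 7: bank3 1->1 [HIT]
step 8: bank0 4->5 [CONFLICT]
step 9: bank1 3->3 [HIT]
step 10: bank3 1->1 [HIT]
step 11: bank0 5->5 [HIT]
step 12: bank1 3->0 [CONFLICT]
step 13: bank3 1->1 [HIT]
step 14: bank0 5->5 [HIT]
step 15: bank0 5->1 [CONFLICT]

CLASS = HIT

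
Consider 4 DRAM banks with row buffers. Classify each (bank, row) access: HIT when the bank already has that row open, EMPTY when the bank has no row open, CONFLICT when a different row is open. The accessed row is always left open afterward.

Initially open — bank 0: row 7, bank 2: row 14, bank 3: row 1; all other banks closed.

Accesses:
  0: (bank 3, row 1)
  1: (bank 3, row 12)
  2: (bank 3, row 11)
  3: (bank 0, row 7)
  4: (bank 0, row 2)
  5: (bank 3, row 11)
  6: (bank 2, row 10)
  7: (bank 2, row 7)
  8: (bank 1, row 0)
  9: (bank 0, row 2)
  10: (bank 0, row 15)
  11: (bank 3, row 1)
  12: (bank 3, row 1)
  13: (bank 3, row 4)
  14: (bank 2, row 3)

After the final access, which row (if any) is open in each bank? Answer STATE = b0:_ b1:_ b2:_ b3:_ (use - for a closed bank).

  [0] b3 r1: had r1 ⇒ H
  [1] b3 r12: had r1 ⇒ C
  [2] b3 r11: had r12 ⇒ C
  [3] b0 r7: had r7 ⇒ H
  [4] b0 r2: had r7 ⇒ C
  [5] b3 r11: had r11 ⇒ H
  [6] b2 r10: had r14 ⇒ C
  [7] b2 r7: had r10 ⇒ C
  [8] b1 r0: no row ⇒ E
  [9] b0 r2: had r2 ⇒ H
  [10] b0 r15: had r2 ⇒ C
  [11] b3 r1: had r11 ⇒ C
  [12] b3 r1: had r1 ⇒ H
  [13] b3 r4: had r1 ⇒ C
  [14] b2 r3: had r7 ⇒ C

STATE = b0:15 b1:0 b2:3 b3:4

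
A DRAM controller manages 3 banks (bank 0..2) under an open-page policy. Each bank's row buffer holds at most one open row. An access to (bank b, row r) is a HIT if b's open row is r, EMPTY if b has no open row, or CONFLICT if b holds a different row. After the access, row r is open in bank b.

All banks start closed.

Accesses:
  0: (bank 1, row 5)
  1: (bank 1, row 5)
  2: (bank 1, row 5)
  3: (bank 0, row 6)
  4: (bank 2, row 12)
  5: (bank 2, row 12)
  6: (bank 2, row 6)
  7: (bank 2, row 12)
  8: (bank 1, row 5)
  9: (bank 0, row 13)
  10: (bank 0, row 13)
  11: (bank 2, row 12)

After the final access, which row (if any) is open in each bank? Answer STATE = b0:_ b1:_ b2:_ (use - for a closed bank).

step 0: bank1 None->5 [EMPTY]
step 1: bank1 5->5 [HIT]
step 2: bank1 5->5 [HIT]
step 3: bank0 None->6 [EMPTY]
step 4: bank2 None->12 [EMPTY]
step 5: bank2 12->12 [HIT]
step 6: bank2 12->6 [CONFLICT]
step 7: bank2 6->12 [CONFLICT]
step 8: bank1 5->5 [HIT]
step 9: bank0 6->13 [CONFLICT]
step 10: bank0 13->13 [HIT]
step 11: bank2 12->12 [HIT]

STATE = b0:13 b1:5 b2:12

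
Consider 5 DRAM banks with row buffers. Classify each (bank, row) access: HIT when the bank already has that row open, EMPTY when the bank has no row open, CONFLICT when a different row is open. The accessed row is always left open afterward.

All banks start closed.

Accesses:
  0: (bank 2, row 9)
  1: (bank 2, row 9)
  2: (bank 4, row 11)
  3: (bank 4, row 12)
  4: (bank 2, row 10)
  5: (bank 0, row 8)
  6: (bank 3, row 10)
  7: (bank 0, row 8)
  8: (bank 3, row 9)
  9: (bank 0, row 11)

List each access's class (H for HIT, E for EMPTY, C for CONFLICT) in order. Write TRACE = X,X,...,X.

TRACE = E,H,E,C,C,E,E,H,C,C

  [0] b2 r9: no row ⇒ E
  [1] b2 r9: had r9 ⇒ H
  [2] b4 r11: no row ⇒ E
  [3] b4 r12: had r11 ⇒ C
  [4] b2 r10: had r9 ⇒ C
  [5] b0 r8: no row ⇒ E
  [6] b3 r10: no row ⇒ E
  [7] b0 r8: had r8 ⇒ H
  [8] b3 r9: had r10 ⇒ C
  [9] b0 r11: had r8 ⇒ C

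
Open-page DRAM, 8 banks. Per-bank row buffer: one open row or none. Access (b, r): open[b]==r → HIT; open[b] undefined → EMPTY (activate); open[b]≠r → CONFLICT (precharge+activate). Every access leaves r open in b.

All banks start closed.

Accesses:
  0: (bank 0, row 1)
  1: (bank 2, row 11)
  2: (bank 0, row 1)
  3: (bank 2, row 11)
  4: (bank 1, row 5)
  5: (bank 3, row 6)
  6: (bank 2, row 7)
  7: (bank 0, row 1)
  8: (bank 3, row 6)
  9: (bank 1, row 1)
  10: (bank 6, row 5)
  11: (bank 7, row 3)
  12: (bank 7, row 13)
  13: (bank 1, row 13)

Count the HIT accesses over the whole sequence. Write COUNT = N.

step 0: bank0 None->1 [EMPTY]
step 1: bank2 None->11 [EMPTY]
step 2: bank0 1->1 [HIT]
step 3: bank2 11->11 [HIT]
step 4: bank1 None->5 [EMPTY]
step 5: bank3 None->6 [EMPTY]
step 6: bank2 11->7 [CONFLICT]
step 7: bank0 1->1 [HIT]
step 8: bank3 6->6 [HIT]
step 9: bank1 5->1 [CONFLICT]
step 10: bank6 None->5 [EMPTY]
step 11: bank7 None->3 [EMPTY]
step 12: bank7 3->13 [CONFLICT]
step 13: bank1 1->13 [CONFLICT]

COUNT = 4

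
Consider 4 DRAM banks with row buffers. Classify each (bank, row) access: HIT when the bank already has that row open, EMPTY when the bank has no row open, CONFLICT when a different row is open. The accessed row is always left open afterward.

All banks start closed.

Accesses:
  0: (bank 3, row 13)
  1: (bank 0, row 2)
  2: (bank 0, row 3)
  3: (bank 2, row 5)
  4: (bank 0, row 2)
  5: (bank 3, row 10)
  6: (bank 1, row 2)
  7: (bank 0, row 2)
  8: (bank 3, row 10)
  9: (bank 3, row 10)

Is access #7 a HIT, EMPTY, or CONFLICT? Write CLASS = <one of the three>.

CLASS = HIT

step 0: bank3 None->13 [EMPTY]
step 1: bank0 None->2 [EMPTY]
step 2: bank0 2->3 [CONFLICT]
step 3: bank2 None->5 [EMPTY]
step 4: bank0 3->2 [CONFLICT]
step 5: bank3 13->10 [CONFLICT]
step 6: bank1 None->2 [EMPTY]
step 7: bank0 2->2 [HIT]
step 8: bank3 10->10 [HIT]
step 9: bank3 10->10 [HIT]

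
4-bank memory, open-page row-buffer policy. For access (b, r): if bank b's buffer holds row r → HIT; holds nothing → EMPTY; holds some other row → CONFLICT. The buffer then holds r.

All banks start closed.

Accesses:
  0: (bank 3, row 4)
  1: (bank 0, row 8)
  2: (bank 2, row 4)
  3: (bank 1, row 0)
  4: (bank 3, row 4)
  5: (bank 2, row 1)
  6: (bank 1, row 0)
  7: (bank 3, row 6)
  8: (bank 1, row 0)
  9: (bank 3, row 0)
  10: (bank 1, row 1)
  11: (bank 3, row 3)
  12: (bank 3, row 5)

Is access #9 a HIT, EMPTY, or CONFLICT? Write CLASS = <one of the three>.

CLASS = CONFLICT

step 0: bank3 None->4 [EMPTY]
step 1: bank0 None->8 [EMPTY]
step 2: bank2 None->4 [EMPTY]
step 3: bank1 None->0 [EMPTY]
step 4: bank3 4->4 [HIT]
step 5: bank2 4->1 [CONFLICT]
step 6: bank1 0->0 [HIT]
step 7: bank3 4->6 [CONFLICT]
step 8: bank1 0->0 [HIT]
step 9: bank3 6->0 [CONFLICT]
step 10: bank1 0->1 [CONFLICT]
step 11: bank3 0->3 [CONFLICT]
step 12: bank3 3->5 [CONFLICT]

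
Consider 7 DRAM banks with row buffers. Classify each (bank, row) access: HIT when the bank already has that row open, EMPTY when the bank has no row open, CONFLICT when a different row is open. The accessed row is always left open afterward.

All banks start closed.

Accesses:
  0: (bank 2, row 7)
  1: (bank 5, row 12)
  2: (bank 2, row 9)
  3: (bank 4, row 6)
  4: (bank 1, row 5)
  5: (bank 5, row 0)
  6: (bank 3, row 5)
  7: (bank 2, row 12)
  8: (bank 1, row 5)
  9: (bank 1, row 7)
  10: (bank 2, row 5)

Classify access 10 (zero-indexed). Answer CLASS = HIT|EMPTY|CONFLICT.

CLASS = CONFLICT

#0 (2,7) E
#1 (5,12) E
#2 (2,9) C  (was 7)
#3 (4,6) E
#4 (1,5) E
#5 (5,0) C  (was 12)
#6 (3,5) E
#7 (2,12) C  (was 9)
#8 (1,5) H  (was 5)
#9 (1,7) C  (was 5)
#10 (2,5) C  (was 12)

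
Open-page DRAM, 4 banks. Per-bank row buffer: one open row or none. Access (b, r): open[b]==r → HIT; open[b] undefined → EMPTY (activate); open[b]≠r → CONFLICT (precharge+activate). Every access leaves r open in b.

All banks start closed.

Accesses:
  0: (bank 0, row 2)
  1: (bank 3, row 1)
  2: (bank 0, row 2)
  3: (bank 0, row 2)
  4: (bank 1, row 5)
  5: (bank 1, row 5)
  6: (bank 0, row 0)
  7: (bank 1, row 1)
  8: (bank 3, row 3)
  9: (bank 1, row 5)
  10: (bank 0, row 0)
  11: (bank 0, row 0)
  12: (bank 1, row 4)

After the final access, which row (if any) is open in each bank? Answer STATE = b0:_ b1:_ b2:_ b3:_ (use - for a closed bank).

  [0] b0 r2: no row ⇒ E
  [1] b3 r1: no row ⇒ E
  [2] b0 r2: had r2 ⇒ H
  [3] b0 r2: had r2 ⇒ H
  [4] b1 r5: no row ⇒ E
  [5] b1 r5: had r5 ⇒ H
  [6] b0 r0: had r2 ⇒ C
  [7] b1 r1: had r5 ⇒ C
  [8] b3 r3: had r1 ⇒ C
  [9] b1 r5: had r1 ⇒ C
  [10] b0 r0: had r0 ⇒ H
  [11] b0 r0: had r0 ⇒ H
  [12] b1 r4: had r5 ⇒ C

STATE = b0:0 b1:4 b2:- b3:3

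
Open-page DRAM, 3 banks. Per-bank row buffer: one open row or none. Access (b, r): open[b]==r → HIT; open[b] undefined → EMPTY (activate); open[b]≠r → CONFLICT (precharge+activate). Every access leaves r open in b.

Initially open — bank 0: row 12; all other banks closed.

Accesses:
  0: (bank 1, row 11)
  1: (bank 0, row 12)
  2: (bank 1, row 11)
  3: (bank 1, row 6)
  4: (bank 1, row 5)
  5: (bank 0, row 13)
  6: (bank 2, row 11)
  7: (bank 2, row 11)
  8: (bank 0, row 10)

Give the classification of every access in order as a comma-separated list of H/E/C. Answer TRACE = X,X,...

  [0] b1 r11: no row ⇒ E
  [1] b0 r12: had r12 ⇒ H
  [2] b1 r11: had r11 ⇒ H
  [3] b1 r6: had r11 ⇒ C
  [4] b1 r5: had r6 ⇒ C
  [5] b0 r13: had r12 ⇒ C
  [6] b2 r11: no row ⇒ E
  [7] b2 r11: had r11 ⇒ H
  [8] b0 r10: had r13 ⇒ C

TRACE = E,H,H,C,C,C,E,H,C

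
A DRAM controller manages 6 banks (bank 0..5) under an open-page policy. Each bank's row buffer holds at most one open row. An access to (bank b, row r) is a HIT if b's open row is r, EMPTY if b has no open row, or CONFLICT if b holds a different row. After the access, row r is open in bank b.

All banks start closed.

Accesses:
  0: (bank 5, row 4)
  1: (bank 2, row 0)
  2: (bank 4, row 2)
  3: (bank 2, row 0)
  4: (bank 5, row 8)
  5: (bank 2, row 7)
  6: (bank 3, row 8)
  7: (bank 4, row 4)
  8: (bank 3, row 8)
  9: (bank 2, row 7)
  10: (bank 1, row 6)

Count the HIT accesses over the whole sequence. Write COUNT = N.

COUNT = 3

0: bank 5 row 4 — prev None → EMPTY
1: bank 2 row 0 — prev None → EMPTY
2: bank 4 row 2 — prev None → EMPTY
3: bank 2 row 0 — prev 0 → HIT
4: bank 5 row 8 — prev 4 → CONFLICT
5: bank 2 row 7 — prev 0 → CONFLICT
6: bank 3 row 8 — prev None → EMPTY
7: bank 4 row 4 — prev 2 → CONFLICT
8: bank 3 row 8 — prev 8 → HIT
9: bank 2 row 7 — prev 7 → HIT
10: bank 1 row 6 — prev None → EMPTY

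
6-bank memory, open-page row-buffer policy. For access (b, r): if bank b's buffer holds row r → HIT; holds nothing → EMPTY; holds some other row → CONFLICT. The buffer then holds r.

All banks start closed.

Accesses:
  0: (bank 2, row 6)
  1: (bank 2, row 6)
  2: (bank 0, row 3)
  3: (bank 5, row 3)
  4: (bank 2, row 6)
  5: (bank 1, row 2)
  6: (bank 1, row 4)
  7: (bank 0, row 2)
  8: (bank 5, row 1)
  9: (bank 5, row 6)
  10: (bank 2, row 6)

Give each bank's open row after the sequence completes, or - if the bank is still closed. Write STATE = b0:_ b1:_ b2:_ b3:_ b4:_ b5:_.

step 0: bank2 None->6 [EMPTY]
step 1: bank2 6->6 [HIT]
step 2: bank0 None->3 [EMPTY]
step 3: bank5 None->3 [EMPTY]
step 4: bank2 6->6 [HIT]
step 5: bank1 None->2 [EMPTY]
step 6: bank1 2->4 [CONFLICT]
step 7: bank0 3->2 [CONFLICT]
step 8: bank5 3->1 [CONFLICT]
step 9: bank5 1->6 [CONFLICT]
step 10: bank2 6->6 [HIT]

STATE = b0:2 b1:4 b2:6 b3:- b4:- b5:6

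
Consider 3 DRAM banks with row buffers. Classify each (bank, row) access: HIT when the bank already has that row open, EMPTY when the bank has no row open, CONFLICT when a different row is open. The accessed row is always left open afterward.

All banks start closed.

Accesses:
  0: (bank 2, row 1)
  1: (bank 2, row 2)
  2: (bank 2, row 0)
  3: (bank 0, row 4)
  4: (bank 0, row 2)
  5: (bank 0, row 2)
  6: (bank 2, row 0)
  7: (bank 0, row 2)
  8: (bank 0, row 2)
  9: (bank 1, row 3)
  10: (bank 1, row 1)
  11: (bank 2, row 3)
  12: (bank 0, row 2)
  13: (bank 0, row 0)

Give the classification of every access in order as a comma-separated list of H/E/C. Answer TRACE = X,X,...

  [0] b2 r1: no row ⇒ E
  [1] b2 r2: had r1 ⇒ C
  [2] b2 r0: had r2 ⇒ C
  [3] b0 r4: no row ⇒ E
  [4] b0 r2: had r4 ⇒ C
  [5] b0 r2: had r2 ⇒ H
  [6] b2 r0: had r0 ⇒ H
  [7] b0 r2: had r2 ⇒ H
  [8] b0 r2: had r2 ⇒ H
  [9] b1 r3: no row ⇒ E
  [10] b1 r1: had r3 ⇒ C
  [11] b2 r3: had r0 ⇒ C
  [12] b0 r2: had r2 ⇒ H
  [13] b0 r0: had r2 ⇒ C

TRACE = E,C,C,E,C,H,H,H,H,E,C,C,H,C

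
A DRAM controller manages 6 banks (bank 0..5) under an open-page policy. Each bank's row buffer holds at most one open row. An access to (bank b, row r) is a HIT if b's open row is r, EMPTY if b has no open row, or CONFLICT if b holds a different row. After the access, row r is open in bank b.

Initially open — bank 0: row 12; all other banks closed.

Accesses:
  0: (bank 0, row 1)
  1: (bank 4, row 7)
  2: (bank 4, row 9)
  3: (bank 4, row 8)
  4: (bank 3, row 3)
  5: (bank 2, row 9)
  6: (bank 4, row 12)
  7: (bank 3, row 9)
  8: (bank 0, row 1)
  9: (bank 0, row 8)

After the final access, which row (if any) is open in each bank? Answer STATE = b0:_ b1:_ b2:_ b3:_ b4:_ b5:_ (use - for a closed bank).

STATE = b0:8 b1:- b2:9 b3:9 b4:12 b5:-

  [0] b0 r1: had r12 ⇒ C
  [1] b4 r7: no row ⇒ E
  [2] b4 r9: had r7 ⇒ C
  [3] b4 r8: had r9 ⇒ C
  [4] b3 r3: no row ⇒ E
  [5] b2 r9: no row ⇒ E
  [6] b4 r12: had r8 ⇒ C
  [7] b3 r9: had r3 ⇒ C
  [8] b0 r1: had r1 ⇒ H
  [9] b0 r8: had r1 ⇒ C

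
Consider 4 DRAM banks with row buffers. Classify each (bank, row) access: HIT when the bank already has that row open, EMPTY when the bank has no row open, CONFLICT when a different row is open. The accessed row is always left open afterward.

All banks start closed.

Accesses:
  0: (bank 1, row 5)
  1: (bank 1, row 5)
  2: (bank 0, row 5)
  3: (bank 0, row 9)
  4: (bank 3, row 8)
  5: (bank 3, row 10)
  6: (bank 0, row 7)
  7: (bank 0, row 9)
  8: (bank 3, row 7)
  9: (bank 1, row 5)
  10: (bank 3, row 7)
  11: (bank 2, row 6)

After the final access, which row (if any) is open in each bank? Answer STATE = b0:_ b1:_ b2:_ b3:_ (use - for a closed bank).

0: bank 1 row 5 — prev None → EMPTY
1: bank 1 row 5 — prev 5 → HIT
2: bank 0 row 5 — prev None → EMPTY
3: bank 0 row 9 — prev 5 → CONFLICT
4: bank 3 row 8 — prev None → EMPTY
5: bank 3 row 10 — prev 8 → CONFLICT
6: bank 0 row 7 — prev 9 → CONFLICT
7: bank 0 row 9 — prev 7 → CONFLICT
8: bank 3 row 7 — prev 10 → CONFLICT
9: bank 1 row 5 — prev 5 → HIT
10: bank 3 row 7 — prev 7 → HIT
11: bank 2 row 6 — prev None → EMPTY

STATE = b0:9 b1:5 b2:6 b3:7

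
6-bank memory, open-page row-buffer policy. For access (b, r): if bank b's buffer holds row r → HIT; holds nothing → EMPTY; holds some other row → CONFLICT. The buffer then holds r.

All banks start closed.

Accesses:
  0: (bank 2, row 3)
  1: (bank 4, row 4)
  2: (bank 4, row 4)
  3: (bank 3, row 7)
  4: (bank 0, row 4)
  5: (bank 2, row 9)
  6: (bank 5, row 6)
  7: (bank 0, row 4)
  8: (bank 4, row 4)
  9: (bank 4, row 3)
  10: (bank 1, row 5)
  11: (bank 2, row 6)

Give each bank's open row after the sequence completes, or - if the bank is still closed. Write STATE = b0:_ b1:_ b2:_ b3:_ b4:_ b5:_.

STATE = b0:4 b1:5 b2:6 b3:7 b4:3 b5:6

0: bank 2 row 3 — prev None → EMPTY
1: bank 4 row 4 — prev None → EMPTY
2: bank 4 row 4 — prev 4 → HIT
3: bank 3 row 7 — prev None → EMPTY
4: bank 0 row 4 — prev None → EMPTY
5: bank 2 row 9 — prev 3 → CONFLICT
6: bank 5 row 6 — prev None → EMPTY
7: bank 0 row 4 — prev 4 → HIT
8: bank 4 row 4 — prev 4 → HIT
9: bank 4 row 3 — prev 4 → CONFLICT
10: bank 1 row 5 — prev None → EMPTY
11: bank 2 row 6 — prev 9 → CONFLICT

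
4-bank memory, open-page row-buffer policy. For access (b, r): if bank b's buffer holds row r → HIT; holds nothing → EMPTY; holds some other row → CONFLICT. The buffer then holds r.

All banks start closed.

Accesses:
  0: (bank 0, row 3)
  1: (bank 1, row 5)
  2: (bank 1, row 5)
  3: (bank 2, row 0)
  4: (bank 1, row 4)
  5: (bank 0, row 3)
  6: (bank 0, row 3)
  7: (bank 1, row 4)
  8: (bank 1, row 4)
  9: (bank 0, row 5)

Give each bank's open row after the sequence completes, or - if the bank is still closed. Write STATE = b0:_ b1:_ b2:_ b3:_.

STATE = b0:5 b1:4 b2:0 b3:-

step 0: bank0 None->3 [EMPTY]
step 1: bank1 None->5 [EMPTY]
step 2: bank1 5->5 [HIT]
step 3: bank2 None->0 [EMPTY]
step 4: bank1 5->4 [CONFLICT]
step 5: bank0 3->3 [HIT]
step 6: bank0 3->3 [HIT]
step 7: bank1 4->4 [HIT]
step 8: bank1 4->4 [HIT]
step 9: bank0 3->5 [CONFLICT]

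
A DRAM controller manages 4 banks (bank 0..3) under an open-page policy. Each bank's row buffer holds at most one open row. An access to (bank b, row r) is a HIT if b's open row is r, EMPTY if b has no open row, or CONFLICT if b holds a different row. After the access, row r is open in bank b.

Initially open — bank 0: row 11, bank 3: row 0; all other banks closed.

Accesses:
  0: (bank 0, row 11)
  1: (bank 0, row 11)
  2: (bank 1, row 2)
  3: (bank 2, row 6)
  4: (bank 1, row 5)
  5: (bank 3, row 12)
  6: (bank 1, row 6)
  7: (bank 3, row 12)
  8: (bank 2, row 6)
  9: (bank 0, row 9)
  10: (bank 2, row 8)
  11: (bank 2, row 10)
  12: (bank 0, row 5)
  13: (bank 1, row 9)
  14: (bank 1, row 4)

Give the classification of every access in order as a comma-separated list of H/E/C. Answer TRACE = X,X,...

#0 (0,11) H  (was 11)
#1 (0,11) H  (was 11)
#2 (1,2) E
#3 (2,6) E
#4 (1,5) C  (was 2)
#5 (3,12) C  (was 0)
#6 (1,6) C  (was 5)
#7 (3,12) H  (was 12)
#8 (2,6) H  (was 6)
#9 (0,9) C  (was 11)
#10 (2,8) C  (was 6)
#11 (2,10) C  (was 8)
#12 (0,5) C  (was 9)
#13 (1,9) C  (was 6)
#14 (1,4) C  (was 9)

TRACE = H,H,E,E,C,C,C,H,H,C,C,C,C,C,C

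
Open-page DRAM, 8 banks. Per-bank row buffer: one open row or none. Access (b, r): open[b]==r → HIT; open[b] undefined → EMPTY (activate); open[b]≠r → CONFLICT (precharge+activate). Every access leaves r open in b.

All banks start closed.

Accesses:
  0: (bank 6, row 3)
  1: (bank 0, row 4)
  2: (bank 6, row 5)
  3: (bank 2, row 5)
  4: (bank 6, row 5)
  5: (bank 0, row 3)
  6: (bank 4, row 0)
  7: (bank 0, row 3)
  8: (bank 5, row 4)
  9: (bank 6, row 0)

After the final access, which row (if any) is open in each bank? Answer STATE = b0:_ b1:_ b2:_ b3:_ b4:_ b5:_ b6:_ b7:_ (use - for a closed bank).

  [0] b6 r3: no row ⇒ E
  [1] b0 r4: no row ⇒ E
  [2] b6 r5: had r3 ⇒ C
  [3] b2 r5: no row ⇒ E
  [4] b6 r5: had r5 ⇒ H
  [5] b0 r3: had r4 ⇒ C
  [6] b4 r0: no row ⇒ E
  [7] b0 r3: had r3 ⇒ H
  [8] b5 r4: no row ⇒ E
  [9] b6 r0: had r5 ⇒ C

STATE = b0:3 b1:- b2:5 b3:- b4:0 b5:4 b6:0 b7:-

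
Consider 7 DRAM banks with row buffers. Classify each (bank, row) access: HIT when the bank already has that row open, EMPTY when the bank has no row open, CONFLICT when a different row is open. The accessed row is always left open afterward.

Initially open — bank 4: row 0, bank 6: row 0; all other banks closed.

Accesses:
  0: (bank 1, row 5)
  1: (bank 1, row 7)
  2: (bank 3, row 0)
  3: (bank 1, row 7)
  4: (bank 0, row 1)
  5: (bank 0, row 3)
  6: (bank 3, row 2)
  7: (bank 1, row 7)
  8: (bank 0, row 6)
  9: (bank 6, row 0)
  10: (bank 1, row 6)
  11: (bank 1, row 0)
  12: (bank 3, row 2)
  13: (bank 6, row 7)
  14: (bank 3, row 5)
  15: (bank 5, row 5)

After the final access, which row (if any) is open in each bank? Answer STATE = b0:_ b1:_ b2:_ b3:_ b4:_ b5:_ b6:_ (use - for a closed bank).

STATE = b0:6 b1:0 b2:- b3:5 b4:0 b5:5 b6:7

step 0: bank1 None->5 [EMPTY]
step 1: bank1 5->7 [CONFLICT]
step 2: bank3 None->0 [EMPTY]
step 3: bank1 7->7 [HIT]
step 4: bank0 None->1 [EMPTY]
step 5: bank0 1->3 [CONFLICT]
step 6: bank3 0->2 [CONFLICT]
step 7: bank1 7->7 [HIT]
step 8: bank0 3->6 [CONFLICT]
step 9: bank6 0->0 [HIT]
step 10: bank1 7->6 [CONFLICT]
step 11: bank1 6->0 [CONFLICT]
step 12: bank3 2->2 [HIT]
step 13: bank6 0->7 [CONFLICT]
step 14: bank3 2->5 [CONFLICT]
step 15: bank5 None->5 [EMPTY]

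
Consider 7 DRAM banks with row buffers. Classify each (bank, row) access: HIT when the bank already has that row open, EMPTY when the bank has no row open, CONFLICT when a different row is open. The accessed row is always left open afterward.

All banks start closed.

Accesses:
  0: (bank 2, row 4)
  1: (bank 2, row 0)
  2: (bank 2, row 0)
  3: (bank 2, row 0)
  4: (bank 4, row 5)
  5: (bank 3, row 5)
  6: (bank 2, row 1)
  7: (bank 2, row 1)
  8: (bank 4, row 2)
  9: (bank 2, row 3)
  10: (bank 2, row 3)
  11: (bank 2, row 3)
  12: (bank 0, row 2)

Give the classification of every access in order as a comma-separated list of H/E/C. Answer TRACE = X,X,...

#0 (2,4) E
#1 (2,0) C  (was 4)
#2 (2,0) H  (was 0)
#3 (2,0) H  (was 0)
#4 (4,5) E
#5 (3,5) E
#6 (2,1) C  (was 0)
#7 (2,1) H  (was 1)
#8 (4,2) C  (was 5)
#9 (2,3) C  (was 1)
#10 (2,3) H  (was 3)
#11 (2,3) H  (was 3)
#12 (0,2) E

TRACE = E,C,H,H,E,E,C,H,C,C,H,H,E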